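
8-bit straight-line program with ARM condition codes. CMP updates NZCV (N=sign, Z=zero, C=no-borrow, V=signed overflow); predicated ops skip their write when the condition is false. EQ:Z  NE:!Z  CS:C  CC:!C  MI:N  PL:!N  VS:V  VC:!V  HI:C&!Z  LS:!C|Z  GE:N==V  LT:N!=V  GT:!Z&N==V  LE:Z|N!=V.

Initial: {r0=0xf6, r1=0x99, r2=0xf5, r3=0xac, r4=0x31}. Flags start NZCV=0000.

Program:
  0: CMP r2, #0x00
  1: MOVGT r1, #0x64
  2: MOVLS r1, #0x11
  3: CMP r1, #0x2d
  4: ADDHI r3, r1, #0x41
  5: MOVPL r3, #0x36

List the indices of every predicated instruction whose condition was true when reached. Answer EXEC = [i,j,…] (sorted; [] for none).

EXEC = [4,5]

0: ✓ CMP  NZCV=1010
1: · MOVGT
2: · MOVLS
3: ✓ CMP  NZCV=0011
4: ✓ ADDHI  r3←0xda
5: ✓ MOVPL  r3←0x36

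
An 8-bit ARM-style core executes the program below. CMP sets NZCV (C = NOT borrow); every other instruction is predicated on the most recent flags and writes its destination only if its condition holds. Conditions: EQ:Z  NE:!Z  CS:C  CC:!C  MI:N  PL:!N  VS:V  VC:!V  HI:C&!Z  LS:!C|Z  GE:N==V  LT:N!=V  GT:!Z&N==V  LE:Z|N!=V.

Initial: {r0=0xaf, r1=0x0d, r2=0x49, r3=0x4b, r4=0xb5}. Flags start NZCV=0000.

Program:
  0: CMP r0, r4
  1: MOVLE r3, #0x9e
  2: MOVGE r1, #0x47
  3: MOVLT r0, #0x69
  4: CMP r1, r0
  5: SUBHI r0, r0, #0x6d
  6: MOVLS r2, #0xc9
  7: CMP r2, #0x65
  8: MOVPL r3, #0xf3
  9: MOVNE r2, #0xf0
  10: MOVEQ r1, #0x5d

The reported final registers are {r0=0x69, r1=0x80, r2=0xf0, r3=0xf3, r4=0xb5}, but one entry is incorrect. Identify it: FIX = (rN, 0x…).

FIX = (r1, 0x0d)

0: ✓ CMP  NZCV=1000
1: ✓ MOVLE  r3←0x9e
2: · MOVGE
3: ✓ MOVLT  r0←0x69
4: ✓ CMP  NZCV=1000
5: · SUBHI
6: ✓ MOVLS  r2←0xc9
7: ✓ CMP  NZCV=0011
8: ✓ MOVPL  r3←0xf3
9: ✓ MOVNE  r2←0xf0
10: · MOVEQ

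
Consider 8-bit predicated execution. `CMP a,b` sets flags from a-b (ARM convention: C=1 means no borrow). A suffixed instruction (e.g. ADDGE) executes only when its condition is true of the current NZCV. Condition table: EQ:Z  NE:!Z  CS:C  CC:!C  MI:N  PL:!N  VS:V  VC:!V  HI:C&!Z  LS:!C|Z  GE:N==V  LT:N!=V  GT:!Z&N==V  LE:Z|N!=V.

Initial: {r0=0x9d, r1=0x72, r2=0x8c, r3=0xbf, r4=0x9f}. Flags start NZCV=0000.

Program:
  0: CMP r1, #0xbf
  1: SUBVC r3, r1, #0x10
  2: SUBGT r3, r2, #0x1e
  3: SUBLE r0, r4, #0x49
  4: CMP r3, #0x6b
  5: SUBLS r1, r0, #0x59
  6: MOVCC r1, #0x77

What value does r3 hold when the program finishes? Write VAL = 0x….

0: ✓ CMP  NZCV=1001
1: · SUBVC
2: ✓ SUBGT  r3←0x6e
3: · SUBLE
4: ✓ CMP  NZCV=0010
5: · SUBLS
6: · MOVCC

VAL = 0x6e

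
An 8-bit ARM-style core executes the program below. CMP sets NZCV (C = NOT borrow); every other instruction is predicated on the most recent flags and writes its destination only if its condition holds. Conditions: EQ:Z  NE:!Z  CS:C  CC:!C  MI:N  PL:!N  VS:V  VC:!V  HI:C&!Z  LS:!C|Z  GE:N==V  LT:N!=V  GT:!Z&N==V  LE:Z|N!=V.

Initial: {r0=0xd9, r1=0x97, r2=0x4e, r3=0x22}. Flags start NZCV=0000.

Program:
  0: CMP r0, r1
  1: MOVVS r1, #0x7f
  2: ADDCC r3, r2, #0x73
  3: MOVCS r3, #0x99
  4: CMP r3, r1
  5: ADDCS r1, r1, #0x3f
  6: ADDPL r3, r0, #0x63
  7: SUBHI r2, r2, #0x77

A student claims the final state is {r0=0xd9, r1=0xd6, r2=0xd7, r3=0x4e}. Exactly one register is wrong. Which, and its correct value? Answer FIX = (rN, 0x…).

[0] flags=0010 → (cmp)
[1] flags=0010 VS?F → skip
[2] flags=0010 CC?F → skip
[3] flags=0010 CS?T → r3=0x99
[4] flags=0010 → (cmp)
[5] flags=0010 CS?T → r1=0xd6
[6] flags=0010 PL?T → r3=0x3c
[7] flags=0010 HI?T → r2=0xd7

FIX = (r3, 0x3c)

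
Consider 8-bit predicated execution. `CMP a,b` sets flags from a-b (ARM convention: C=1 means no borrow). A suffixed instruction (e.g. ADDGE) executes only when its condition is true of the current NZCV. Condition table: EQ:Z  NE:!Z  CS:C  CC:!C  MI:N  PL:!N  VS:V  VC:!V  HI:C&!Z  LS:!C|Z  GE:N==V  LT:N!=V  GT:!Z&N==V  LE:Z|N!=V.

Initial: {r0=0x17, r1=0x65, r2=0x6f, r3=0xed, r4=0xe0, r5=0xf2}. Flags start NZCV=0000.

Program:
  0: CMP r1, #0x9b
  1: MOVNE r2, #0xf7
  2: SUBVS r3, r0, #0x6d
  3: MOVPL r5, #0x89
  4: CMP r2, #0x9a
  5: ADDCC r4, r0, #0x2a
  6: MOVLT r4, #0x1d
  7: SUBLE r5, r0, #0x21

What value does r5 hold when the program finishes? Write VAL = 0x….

[0] flags=1001 → (cmp)
[1] flags=1001 NE?T → r2=0xf7
[2] flags=1001 VS?T → r3=0xaa
[3] flags=1001 PL?F → skip
[4] flags=0010 → (cmp)
[5] flags=0010 CC?F → skip
[6] flags=0010 LT?F → skip
[7] flags=0010 LE?F → skip

VAL = 0xf2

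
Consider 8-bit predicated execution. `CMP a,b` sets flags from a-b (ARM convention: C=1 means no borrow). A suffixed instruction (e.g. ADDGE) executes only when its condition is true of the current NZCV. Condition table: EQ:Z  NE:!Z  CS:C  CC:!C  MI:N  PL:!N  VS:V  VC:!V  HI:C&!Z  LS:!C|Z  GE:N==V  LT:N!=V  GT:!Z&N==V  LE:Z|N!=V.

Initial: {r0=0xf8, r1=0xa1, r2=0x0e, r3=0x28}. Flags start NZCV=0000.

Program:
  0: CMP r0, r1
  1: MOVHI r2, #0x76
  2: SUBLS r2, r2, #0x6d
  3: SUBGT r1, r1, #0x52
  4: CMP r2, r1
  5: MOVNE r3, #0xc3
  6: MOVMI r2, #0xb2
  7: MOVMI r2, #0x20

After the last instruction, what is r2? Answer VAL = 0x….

VAL = 0x76

[0] flags=0010 → (cmp)
[1] flags=0010 HI?T → r2=0x76
[2] flags=0010 LS?F → skip
[3] flags=0010 GT?T → r1=0x4f
[4] flags=0010 → (cmp)
[5] flags=0010 NE?T → r3=0xc3
[6] flags=0010 MI?F → skip
[7] flags=0010 MI?F → skip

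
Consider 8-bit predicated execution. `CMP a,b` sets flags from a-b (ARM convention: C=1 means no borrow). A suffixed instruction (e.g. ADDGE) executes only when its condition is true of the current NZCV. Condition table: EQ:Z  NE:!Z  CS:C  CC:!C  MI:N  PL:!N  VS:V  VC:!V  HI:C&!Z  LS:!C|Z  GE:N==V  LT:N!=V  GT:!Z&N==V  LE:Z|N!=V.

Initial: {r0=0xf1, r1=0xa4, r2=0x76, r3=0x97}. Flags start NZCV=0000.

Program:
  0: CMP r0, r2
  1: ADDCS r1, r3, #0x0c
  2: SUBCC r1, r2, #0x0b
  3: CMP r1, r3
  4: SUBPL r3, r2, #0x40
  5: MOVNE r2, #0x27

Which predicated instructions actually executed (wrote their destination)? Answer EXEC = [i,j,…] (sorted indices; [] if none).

EXEC = [1,4,5]

0: ✓ CMP  NZCV=0011
1: ✓ ADDCS  r1←0xa3
2: · SUBCC
3: ✓ CMP  NZCV=0010
4: ✓ SUBPL  r3←0x36
5: ✓ MOVNE  r2←0x27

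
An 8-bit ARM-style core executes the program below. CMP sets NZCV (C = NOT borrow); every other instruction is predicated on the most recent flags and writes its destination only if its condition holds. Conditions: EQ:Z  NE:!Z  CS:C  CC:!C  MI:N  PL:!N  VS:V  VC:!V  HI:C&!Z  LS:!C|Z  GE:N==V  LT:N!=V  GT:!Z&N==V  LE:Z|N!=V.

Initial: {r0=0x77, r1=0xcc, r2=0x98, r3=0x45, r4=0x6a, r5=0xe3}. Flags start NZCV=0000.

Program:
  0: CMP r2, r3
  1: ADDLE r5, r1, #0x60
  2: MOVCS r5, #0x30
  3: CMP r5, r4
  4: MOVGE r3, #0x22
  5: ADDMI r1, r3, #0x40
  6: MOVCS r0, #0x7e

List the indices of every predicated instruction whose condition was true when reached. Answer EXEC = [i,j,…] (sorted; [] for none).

[0] flags=0011 → (cmp)
[1] flags=0011 LE?T → r5=0x2c
[2] flags=0011 CS?T → r5=0x30
[3] flags=1000 → (cmp)
[4] flags=1000 GE?F → skip
[5] flags=1000 MI?T → r1=0x85
[6] flags=1000 CS?F → skip

EXEC = [1,2,5]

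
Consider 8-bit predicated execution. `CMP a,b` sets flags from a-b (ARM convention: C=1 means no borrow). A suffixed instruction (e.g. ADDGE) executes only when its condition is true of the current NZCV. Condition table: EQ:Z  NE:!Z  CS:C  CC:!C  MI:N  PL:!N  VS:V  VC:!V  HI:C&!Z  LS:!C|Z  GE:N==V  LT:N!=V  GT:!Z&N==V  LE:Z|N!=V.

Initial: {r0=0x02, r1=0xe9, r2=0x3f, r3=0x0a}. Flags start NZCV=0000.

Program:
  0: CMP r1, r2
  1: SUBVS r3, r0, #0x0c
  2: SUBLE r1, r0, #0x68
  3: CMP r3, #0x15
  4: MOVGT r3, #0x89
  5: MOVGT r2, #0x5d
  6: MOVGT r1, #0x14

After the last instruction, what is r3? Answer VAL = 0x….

VAL = 0x0a

[0] flags=1010 → (cmp)
[1] flags=1010 VS?F → skip
[2] flags=1010 LE?T → r1=0x9a
[3] flags=1000 → (cmp)
[4] flags=1000 GT?F → skip
[5] flags=1000 GT?F → skip
[6] flags=1000 GT?F → skip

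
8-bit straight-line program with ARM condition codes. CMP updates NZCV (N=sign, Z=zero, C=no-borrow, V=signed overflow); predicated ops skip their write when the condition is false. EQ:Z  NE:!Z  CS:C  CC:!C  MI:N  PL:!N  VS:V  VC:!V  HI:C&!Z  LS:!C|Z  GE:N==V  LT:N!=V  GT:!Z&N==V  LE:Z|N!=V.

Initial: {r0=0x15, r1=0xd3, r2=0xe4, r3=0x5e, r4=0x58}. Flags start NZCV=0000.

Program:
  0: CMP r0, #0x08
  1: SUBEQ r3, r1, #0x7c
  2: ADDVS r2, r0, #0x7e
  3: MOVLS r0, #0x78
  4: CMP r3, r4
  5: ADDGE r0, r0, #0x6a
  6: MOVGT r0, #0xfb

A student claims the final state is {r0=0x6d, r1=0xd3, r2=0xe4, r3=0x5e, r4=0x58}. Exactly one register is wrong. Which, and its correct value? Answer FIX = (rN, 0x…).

FIX = (r0, 0xfb)

[0] flags=0010 → (cmp)
[1] flags=0010 EQ?F → skip
[2] flags=0010 VS?F → skip
[3] flags=0010 LS?F → skip
[4] flags=0010 → (cmp)
[5] flags=0010 GE?T → r0=0x7f
[6] flags=0010 GT?T → r0=0xfb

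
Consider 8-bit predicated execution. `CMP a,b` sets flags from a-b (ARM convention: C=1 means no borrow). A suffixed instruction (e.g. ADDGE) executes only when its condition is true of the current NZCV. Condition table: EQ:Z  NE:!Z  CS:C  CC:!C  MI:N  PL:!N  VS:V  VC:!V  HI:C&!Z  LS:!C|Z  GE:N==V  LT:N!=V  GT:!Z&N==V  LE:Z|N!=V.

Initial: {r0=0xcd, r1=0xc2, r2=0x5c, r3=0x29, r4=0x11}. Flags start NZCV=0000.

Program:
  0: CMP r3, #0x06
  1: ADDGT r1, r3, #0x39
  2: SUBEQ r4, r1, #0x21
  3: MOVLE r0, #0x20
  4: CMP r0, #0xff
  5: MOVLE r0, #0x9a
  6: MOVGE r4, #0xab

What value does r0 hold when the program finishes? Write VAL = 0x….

VAL = 0x9a

0: ✓ CMP  NZCV=0010
1: ✓ ADDGT  r1←0x62
2: · SUBEQ
3: · MOVLE
4: ✓ CMP  NZCV=1000
5: ✓ MOVLE  r0←0x9a
6: · MOVGE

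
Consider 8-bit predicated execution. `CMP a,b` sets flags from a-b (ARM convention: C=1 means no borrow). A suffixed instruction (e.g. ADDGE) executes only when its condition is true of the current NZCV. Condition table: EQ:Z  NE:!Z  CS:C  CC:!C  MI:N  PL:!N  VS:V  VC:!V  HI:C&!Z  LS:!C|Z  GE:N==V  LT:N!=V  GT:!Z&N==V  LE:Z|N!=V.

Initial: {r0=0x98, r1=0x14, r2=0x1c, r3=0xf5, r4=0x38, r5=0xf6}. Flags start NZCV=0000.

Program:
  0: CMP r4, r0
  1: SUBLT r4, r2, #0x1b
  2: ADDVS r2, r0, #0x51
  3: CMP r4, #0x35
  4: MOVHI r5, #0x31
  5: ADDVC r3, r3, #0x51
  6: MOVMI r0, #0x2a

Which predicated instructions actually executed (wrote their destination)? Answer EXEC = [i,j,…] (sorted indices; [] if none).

EXEC = [2,4,5]

[0] flags=1001 → (cmp)
[1] flags=1001 LT?F → skip
[2] flags=1001 VS?T → r2=0xe9
[3] flags=0010 → (cmp)
[4] flags=0010 HI?T → r5=0x31
[5] flags=0010 VC?T → r3=0x46
[6] flags=0010 MI?F → skip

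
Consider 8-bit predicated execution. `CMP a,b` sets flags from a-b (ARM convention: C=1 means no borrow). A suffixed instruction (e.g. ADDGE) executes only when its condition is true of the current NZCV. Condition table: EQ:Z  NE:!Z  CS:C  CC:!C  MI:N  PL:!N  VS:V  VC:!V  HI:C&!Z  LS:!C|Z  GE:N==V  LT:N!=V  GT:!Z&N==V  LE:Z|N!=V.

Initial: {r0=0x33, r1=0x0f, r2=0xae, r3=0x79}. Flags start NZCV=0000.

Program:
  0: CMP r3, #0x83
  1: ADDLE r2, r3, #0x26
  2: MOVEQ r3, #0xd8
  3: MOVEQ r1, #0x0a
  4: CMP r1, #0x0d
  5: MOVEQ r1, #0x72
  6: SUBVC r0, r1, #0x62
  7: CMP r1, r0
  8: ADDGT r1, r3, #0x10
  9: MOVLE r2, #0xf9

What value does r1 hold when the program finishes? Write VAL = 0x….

0: ✓ CMP  NZCV=1001
1: · ADDLE
2: · MOVEQ
3: · MOVEQ
4: ✓ CMP  NZCV=0010
5: · MOVEQ
6: ✓ SUBVC  r0←0xad
7: ✓ CMP  NZCV=0000
8: ✓ ADDGT  r1←0x89
9: · MOVLE

VAL = 0x89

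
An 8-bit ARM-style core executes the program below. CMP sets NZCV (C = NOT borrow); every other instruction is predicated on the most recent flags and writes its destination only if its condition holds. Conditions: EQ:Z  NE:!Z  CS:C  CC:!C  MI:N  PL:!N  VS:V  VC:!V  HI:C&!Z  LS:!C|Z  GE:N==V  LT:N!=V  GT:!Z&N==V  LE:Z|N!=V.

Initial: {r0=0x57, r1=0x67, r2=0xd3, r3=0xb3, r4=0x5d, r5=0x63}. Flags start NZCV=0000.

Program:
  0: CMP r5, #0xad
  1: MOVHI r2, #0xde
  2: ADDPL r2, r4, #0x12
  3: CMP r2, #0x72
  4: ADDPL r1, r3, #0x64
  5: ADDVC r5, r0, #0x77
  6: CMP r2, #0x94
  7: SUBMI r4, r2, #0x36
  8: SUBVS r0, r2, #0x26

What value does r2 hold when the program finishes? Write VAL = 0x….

0: ✓ CMP  NZCV=1001
1: · MOVHI
2: · ADDPL
3: ✓ CMP  NZCV=0011
4: ✓ ADDPL  r1←0x17
5: · ADDVC
6: ✓ CMP  NZCV=0010
7: · SUBMI
8: · SUBVS

VAL = 0xd3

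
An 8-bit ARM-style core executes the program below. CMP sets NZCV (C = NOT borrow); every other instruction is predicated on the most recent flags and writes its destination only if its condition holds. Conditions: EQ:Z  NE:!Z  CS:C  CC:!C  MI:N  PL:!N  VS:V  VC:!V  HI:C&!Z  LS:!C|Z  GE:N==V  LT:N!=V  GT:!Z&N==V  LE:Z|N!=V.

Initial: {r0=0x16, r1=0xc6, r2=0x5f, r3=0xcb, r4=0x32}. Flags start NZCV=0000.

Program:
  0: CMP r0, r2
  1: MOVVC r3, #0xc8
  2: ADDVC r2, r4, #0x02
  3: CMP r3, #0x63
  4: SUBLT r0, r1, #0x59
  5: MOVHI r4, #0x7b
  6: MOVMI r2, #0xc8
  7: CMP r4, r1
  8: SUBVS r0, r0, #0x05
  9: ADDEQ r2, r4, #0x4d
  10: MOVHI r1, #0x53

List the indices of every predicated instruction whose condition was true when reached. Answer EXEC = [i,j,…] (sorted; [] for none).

[0] flags=1000 → (cmp)
[1] flags=1000 VC?T → r3=0xc8
[2] flags=1000 VC?T → r2=0x34
[3] flags=0011 → (cmp)
[4] flags=0011 LT?T → r0=0x6d
[5] flags=0011 HI?T → r4=0x7b
[6] flags=0011 MI?F → skip
[7] flags=1001 → (cmp)
[8] flags=1001 VS?T → r0=0x68
[9] flags=1001 EQ?F → skip
[10] flags=1001 HI?F → skip

EXEC = [1,2,4,5,8]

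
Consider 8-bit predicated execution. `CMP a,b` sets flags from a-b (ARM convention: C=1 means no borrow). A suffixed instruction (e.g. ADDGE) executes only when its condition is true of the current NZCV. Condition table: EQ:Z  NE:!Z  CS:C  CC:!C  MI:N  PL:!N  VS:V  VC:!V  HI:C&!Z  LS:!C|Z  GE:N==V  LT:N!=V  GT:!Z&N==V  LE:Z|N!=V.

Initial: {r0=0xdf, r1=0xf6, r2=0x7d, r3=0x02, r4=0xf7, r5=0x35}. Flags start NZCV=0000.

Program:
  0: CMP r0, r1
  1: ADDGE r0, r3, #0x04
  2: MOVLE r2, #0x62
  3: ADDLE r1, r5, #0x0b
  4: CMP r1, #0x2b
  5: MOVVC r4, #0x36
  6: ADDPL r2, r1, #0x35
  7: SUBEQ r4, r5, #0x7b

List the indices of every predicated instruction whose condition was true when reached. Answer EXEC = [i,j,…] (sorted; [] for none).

0: ✓ CMP  NZCV=1000
1: · ADDGE
2: ✓ MOVLE  r2←0x62
3: ✓ ADDLE  r1←0x40
4: ✓ CMP  NZCV=0010
5: ✓ MOVVC  r4←0x36
6: ✓ ADDPL  r2←0x75
7: · SUBEQ

EXEC = [2,3,5,6]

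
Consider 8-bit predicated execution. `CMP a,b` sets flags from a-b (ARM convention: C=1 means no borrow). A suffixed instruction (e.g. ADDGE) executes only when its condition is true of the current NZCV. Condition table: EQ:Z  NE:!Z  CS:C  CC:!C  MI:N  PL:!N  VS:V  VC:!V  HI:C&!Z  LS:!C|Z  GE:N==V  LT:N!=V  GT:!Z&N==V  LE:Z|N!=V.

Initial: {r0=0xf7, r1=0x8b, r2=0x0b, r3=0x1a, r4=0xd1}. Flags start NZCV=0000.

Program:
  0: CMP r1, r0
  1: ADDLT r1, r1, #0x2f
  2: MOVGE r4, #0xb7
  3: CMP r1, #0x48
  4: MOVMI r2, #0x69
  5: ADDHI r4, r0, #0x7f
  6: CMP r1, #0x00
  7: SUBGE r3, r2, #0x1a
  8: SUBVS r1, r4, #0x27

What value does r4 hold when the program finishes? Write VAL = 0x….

VAL = 0x76

[0] flags=1000 → (cmp)
[1] flags=1000 LT?T → r1=0xba
[2] flags=1000 GE?F → skip
[3] flags=0011 → (cmp)
[4] flags=0011 MI?F → skip
[5] flags=0011 HI?T → r4=0x76
[6] flags=1010 → (cmp)
[7] flags=1010 GE?F → skip
[8] flags=1010 VS?F → skip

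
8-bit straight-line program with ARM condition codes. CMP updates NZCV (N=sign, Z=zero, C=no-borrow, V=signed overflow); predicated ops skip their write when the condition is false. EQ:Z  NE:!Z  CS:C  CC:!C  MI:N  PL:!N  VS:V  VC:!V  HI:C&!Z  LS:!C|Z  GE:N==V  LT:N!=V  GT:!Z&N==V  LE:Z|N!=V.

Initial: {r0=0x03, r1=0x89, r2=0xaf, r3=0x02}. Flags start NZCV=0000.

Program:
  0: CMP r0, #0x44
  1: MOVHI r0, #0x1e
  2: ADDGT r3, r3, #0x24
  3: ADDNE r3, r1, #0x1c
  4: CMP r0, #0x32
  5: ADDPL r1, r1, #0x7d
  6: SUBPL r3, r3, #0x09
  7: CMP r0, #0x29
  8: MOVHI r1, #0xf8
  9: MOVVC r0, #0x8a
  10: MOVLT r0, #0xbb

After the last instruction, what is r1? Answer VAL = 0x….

VAL = 0x89

0: ✓ CMP  NZCV=1000
1: · MOVHI
2: · ADDGT
3: ✓ ADDNE  r3←0xa5
4: ✓ CMP  NZCV=1000
5: · ADDPL
6: · SUBPL
7: ✓ CMP  NZCV=1000
8: · MOVHI
9: ✓ MOVVC  r0←0x8a
10: ✓ MOVLT  r0←0xbb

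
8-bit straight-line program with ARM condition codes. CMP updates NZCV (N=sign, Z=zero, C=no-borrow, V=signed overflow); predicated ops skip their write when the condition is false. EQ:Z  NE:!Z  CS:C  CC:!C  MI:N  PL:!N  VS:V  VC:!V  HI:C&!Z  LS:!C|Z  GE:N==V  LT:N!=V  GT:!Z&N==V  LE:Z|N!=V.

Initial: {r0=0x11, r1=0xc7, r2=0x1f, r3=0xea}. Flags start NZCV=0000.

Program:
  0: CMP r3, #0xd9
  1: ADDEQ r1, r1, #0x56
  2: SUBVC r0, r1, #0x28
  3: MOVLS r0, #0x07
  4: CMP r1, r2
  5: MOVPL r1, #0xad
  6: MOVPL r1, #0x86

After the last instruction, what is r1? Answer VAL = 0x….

[0] flags=0010 → (cmp)
[1] flags=0010 EQ?F → skip
[2] flags=0010 VC?T → r0=0x9f
[3] flags=0010 LS?F → skip
[4] flags=1010 → (cmp)
[5] flags=1010 PL?F → skip
[6] flags=1010 PL?F → skip

VAL = 0xc7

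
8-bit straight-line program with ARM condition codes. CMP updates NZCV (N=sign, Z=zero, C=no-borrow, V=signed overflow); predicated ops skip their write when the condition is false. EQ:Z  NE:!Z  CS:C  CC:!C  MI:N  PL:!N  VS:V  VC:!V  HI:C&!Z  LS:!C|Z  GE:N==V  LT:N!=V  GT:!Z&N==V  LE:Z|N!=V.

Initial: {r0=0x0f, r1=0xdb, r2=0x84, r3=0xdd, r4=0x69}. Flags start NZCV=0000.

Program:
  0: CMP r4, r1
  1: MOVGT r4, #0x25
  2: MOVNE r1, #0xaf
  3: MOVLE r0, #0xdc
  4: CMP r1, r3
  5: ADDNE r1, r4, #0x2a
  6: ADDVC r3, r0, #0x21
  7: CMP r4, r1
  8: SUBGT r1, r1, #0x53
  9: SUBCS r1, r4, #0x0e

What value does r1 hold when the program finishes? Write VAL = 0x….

VAL = 0x4f

[0] flags=1001 → (cmp)
[1] flags=1001 GT?T → r4=0x25
[2] flags=1001 NE?T → r1=0xaf
[3] flags=1001 LE?F → skip
[4] flags=1000 → (cmp)
[5] flags=1000 NE?T → r1=0x4f
[6] flags=1000 VC?T → r3=0x30
[7] flags=1000 → (cmp)
[8] flags=1000 GT?F → skip
[9] flags=1000 CS?F → skip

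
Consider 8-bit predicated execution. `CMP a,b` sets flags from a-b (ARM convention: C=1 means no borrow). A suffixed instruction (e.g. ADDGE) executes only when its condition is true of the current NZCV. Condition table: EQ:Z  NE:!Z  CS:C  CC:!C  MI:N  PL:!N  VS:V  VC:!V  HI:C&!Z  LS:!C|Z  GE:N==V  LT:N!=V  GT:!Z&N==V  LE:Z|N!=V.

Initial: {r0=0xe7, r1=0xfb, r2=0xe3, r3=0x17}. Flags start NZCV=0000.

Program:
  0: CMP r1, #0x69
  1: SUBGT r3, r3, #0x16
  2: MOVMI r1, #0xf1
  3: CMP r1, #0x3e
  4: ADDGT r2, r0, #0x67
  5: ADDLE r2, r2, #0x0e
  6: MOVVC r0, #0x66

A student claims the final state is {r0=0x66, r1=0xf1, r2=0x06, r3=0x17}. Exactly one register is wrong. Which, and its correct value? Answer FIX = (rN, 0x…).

0: ✓ CMP  NZCV=1010
1: · SUBGT
2: ✓ MOVMI  r1←0xf1
3: ✓ CMP  NZCV=1010
4: · ADDGT
5: ✓ ADDLE  r2←0xf1
6: ✓ MOVVC  r0←0x66

FIX = (r2, 0xf1)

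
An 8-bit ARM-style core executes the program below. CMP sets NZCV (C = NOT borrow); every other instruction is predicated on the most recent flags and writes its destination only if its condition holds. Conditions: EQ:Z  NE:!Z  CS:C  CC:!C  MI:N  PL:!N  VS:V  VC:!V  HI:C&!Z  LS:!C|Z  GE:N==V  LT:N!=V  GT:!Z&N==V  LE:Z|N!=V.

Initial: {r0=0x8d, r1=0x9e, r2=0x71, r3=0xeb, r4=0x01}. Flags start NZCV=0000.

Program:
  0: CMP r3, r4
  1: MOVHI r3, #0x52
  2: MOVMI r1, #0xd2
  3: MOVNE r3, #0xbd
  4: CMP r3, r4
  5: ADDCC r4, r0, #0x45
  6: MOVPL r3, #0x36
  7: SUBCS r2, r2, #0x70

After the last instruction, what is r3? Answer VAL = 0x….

[0] flags=1010 → (cmp)
[1] flags=1010 HI?T → r3=0x52
[2] flags=1010 MI?T → r1=0xd2
[3] flags=1010 NE?T → r3=0xbd
[4] flags=1010 → (cmp)
[5] flags=1010 CC?F → skip
[6] flags=1010 PL?F → skip
[7] flags=1010 CS?T → r2=0x01

VAL = 0xbd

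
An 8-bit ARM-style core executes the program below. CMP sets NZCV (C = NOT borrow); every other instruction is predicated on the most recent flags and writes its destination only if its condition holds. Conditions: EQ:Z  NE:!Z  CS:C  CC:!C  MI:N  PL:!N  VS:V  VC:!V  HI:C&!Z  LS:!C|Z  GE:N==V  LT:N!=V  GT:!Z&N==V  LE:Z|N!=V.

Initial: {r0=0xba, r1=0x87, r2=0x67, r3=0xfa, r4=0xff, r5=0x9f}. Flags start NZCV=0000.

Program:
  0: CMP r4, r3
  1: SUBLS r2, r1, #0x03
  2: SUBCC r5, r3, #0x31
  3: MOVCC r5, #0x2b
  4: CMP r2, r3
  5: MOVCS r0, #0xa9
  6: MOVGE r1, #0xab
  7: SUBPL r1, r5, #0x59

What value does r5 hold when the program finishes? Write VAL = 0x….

[0] flags=0010 → (cmp)
[1] flags=0010 LS?F → skip
[2] flags=0010 CC?F → skip
[3] flags=0010 CC?F → skip
[4] flags=0000 → (cmp)
[5] flags=0000 CS?F → skip
[6] flags=0000 GE?T → r1=0xab
[7] flags=0000 PL?T → r1=0x46

VAL = 0x9f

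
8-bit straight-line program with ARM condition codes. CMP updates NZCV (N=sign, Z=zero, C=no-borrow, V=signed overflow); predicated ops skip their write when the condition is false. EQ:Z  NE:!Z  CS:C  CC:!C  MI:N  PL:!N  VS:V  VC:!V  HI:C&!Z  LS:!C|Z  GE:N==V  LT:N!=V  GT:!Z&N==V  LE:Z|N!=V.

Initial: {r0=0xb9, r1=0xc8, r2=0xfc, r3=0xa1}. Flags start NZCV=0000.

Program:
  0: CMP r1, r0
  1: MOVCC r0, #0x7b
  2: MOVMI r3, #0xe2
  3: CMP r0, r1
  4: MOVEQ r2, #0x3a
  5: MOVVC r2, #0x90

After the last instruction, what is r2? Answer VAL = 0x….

[0] flags=0010 → (cmp)
[1] flags=0010 CC?F → skip
[2] flags=0010 MI?F → skip
[3] flags=1000 → (cmp)
[4] flags=1000 EQ?F → skip
[5] flags=1000 VC?T → r2=0x90

VAL = 0x90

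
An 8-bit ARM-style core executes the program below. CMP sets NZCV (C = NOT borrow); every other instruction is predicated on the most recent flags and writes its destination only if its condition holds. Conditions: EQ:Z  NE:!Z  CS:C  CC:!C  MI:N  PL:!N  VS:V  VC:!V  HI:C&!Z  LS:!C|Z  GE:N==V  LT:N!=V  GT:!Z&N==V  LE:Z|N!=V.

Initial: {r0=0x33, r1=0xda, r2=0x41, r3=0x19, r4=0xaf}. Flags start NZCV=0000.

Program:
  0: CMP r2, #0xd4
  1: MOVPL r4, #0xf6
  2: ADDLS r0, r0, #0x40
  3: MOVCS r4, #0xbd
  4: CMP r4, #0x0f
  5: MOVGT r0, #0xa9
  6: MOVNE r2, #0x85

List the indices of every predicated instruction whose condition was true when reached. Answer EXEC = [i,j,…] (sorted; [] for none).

EXEC = [1,2,6]

0: ✓ CMP  NZCV=0000
1: ✓ MOVPL  r4←0xf6
2: ✓ ADDLS  r0←0x73
3: · MOVCS
4: ✓ CMP  NZCV=1010
5: · MOVGT
6: ✓ MOVNE  r2←0x85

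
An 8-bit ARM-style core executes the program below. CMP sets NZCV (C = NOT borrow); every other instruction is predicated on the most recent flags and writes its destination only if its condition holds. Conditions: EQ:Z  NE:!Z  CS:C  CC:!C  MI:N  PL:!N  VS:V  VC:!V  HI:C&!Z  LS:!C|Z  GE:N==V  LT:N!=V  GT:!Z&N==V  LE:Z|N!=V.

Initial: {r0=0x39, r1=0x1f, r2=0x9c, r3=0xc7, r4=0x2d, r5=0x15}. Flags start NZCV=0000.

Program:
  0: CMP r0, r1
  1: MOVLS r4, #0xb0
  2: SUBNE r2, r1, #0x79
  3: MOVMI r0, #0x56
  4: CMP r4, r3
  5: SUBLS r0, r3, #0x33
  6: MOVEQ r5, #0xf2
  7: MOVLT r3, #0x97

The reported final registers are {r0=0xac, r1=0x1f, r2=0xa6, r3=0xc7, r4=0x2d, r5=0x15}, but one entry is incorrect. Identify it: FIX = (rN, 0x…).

FIX = (r0, 0x94)

0: ✓ CMP  NZCV=0010
1: · MOVLS
2: ✓ SUBNE  r2←0xa6
3: · MOVMI
4: ✓ CMP  NZCV=0000
5: ✓ SUBLS  r0←0x94
6: · MOVEQ
7: · MOVLT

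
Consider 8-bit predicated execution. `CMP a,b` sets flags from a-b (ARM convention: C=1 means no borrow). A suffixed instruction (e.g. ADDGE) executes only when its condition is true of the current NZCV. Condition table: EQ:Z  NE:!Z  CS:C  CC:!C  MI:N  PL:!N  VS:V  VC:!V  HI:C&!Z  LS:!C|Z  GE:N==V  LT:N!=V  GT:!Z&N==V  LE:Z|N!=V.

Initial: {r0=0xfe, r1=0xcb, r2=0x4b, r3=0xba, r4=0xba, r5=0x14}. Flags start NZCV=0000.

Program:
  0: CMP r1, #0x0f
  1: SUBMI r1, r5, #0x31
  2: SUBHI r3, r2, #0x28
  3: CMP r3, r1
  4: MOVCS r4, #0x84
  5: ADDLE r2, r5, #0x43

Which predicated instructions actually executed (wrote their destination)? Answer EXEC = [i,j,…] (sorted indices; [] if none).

EXEC = [1,2]

0: ✓ CMP  NZCV=1010
1: ✓ SUBMI  r1←0xe3
2: ✓ SUBHI  r3←0x23
3: ✓ CMP  NZCV=0000
4: · MOVCS
5: · ADDLE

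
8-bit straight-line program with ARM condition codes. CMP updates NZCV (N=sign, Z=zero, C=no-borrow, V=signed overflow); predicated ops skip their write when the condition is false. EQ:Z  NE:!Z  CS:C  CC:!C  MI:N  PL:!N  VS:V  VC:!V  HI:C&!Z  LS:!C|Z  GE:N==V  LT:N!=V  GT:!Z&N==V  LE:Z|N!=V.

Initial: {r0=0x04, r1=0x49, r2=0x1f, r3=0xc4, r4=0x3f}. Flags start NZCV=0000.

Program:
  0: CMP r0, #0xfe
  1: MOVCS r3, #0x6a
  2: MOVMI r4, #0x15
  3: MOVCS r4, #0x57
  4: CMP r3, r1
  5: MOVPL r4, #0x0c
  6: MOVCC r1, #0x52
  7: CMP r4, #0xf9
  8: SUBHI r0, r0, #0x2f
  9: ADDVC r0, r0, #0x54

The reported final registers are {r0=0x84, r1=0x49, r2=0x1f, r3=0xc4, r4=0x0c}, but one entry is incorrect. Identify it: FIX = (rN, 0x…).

[0] flags=0000 → (cmp)
[1] flags=0000 CS?F → skip
[2] flags=0000 MI?F → skip
[3] flags=0000 CS?F → skip
[4] flags=0011 → (cmp)
[5] flags=0011 PL?T → r4=0x0c
[6] flags=0011 CC?F → skip
[7] flags=0000 → (cmp)
[8] flags=0000 HI?F → skip
[9] flags=0000 VC?T → r0=0x58

FIX = (r0, 0x58)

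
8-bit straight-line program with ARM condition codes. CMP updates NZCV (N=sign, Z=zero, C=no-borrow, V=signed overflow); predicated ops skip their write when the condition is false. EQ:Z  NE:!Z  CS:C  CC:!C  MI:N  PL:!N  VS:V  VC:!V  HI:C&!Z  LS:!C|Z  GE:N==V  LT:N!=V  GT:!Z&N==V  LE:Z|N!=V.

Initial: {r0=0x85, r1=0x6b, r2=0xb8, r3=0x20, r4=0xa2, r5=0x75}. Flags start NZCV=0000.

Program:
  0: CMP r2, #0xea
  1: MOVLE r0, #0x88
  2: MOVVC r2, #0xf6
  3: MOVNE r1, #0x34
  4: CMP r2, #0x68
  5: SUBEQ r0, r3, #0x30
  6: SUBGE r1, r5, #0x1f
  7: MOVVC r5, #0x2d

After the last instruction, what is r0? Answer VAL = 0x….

[0] flags=1000 → (cmp)
[1] flags=1000 LE?T → r0=0x88
[2] flags=1000 VC?T → r2=0xf6
[3] flags=1000 NE?T → r1=0x34
[4] flags=1010 → (cmp)
[5] flags=1010 EQ?F → skip
[6] flags=1010 GE?F → skip
[7] flags=1010 VC?T → r5=0x2d

VAL = 0x88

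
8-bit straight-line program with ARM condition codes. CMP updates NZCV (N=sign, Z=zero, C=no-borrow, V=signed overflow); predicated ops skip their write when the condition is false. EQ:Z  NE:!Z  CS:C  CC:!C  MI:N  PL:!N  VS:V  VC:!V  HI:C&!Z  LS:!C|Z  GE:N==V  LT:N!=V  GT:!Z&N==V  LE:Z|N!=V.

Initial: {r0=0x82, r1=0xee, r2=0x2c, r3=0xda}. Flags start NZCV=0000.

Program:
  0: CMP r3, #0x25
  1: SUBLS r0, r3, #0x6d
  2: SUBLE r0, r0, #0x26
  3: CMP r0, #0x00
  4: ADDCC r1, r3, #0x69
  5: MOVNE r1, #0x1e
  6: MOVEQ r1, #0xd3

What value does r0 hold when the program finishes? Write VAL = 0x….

VAL = 0x5c

[0] flags=1010 → (cmp)
[1] flags=1010 LS?F → skip
[2] flags=1010 LE?T → r0=0x5c
[3] flags=0010 → (cmp)
[4] flags=0010 CC?F → skip
[5] flags=0010 NE?T → r1=0x1e
[6] flags=0010 EQ?F → skip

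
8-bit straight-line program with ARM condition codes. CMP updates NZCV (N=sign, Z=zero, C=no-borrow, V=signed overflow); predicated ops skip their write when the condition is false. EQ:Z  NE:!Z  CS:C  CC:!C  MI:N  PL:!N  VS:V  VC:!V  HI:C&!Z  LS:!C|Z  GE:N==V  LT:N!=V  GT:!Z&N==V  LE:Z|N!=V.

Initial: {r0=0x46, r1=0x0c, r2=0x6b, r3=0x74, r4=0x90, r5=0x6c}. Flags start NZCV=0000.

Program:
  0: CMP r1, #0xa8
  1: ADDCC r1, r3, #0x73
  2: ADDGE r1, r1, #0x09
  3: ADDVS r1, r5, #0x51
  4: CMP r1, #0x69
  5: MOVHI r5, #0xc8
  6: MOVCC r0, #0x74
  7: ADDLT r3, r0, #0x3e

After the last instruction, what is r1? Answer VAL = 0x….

[0] flags=0000 → (cmp)
[1] flags=0000 CC?T → r1=0xe7
[2] flags=0000 GE?T → r1=0xf0
[3] flags=0000 VS?F → skip
[4] flags=1010 → (cmp)
[5] flags=1010 HI?T → r5=0xc8
[6] flags=1010 CC?F → skip
[7] flags=1010 LT?T → r3=0x84

VAL = 0xf0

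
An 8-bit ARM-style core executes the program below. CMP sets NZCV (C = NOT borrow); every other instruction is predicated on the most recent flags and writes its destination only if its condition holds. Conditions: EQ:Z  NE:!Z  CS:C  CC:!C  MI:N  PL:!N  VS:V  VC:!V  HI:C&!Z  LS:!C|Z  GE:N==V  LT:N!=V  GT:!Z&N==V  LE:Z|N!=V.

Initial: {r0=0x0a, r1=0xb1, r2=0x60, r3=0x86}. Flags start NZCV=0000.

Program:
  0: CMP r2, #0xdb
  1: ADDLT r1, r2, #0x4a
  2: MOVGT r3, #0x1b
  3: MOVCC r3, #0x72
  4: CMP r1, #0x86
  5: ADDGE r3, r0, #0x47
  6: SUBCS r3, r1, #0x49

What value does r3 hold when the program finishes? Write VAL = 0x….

VAL = 0x68

[0] flags=1001 → (cmp)
[1] flags=1001 LT?F → skip
[2] flags=1001 GT?T → r3=0x1b
[3] flags=1001 CC?T → r3=0x72
[4] flags=0010 → (cmp)
[5] flags=0010 GE?T → r3=0x51
[6] flags=0010 CS?T → r3=0x68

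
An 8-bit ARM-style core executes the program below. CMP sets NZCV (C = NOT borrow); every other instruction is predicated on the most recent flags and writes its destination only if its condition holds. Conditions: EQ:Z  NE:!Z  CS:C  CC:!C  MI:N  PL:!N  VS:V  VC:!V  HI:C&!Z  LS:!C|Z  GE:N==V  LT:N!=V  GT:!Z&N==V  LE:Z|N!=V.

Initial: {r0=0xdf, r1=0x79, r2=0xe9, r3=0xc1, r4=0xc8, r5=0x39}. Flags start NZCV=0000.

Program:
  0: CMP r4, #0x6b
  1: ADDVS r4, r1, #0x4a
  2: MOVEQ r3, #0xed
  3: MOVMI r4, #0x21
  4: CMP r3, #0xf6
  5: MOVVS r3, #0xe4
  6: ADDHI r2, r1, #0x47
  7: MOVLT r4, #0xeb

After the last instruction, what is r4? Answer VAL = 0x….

VAL = 0xeb

0: ✓ CMP  NZCV=0011
1: ✓ ADDVS  r4←0xc3
2: · MOVEQ
3: · MOVMI
4: ✓ CMP  NZCV=1000
5: · MOVVS
6: · ADDHI
7: ✓ MOVLT  r4←0xeb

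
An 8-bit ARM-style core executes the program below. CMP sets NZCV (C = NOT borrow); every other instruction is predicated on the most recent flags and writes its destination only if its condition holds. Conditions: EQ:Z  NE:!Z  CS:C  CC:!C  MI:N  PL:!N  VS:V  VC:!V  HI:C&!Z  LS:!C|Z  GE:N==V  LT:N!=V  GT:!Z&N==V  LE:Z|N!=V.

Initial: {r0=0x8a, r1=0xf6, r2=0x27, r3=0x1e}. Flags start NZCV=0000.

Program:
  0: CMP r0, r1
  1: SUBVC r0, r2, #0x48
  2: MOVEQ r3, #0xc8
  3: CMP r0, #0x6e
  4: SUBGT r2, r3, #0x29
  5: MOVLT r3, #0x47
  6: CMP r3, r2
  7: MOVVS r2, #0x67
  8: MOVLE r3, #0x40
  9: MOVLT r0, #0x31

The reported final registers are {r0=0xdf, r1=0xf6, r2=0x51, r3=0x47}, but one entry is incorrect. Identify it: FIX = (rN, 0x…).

[0] flags=1000 → (cmp)
[1] flags=1000 VC?T → r0=0xdf
[2] flags=1000 EQ?F → skip
[3] flags=0011 → (cmp)
[4] flags=0011 GT?F → skip
[5] flags=0011 LT?T → r3=0x47
[6] flags=0010 → (cmp)
[7] flags=0010 VS?F → skip
[8] flags=0010 LE?F → skip
[9] flags=0010 LT?F → skip

FIX = (r2, 0x27)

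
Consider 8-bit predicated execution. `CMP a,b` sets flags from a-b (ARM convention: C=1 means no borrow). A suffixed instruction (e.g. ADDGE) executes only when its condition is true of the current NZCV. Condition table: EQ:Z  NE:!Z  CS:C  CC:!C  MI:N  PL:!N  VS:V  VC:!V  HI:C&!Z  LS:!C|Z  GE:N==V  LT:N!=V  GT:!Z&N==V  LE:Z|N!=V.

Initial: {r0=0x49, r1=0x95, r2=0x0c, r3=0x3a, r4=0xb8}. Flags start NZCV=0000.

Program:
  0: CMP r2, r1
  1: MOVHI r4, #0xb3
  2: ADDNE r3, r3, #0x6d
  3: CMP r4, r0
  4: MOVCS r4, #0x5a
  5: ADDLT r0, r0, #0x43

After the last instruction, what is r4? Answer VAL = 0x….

0: ✓ CMP  NZCV=0000
1: · MOVHI
2: ✓ ADDNE  r3←0xa7
3: ✓ CMP  NZCV=0011
4: ✓ MOVCS  r4←0x5a
5: ✓ ADDLT  r0←0x8c

VAL = 0x5a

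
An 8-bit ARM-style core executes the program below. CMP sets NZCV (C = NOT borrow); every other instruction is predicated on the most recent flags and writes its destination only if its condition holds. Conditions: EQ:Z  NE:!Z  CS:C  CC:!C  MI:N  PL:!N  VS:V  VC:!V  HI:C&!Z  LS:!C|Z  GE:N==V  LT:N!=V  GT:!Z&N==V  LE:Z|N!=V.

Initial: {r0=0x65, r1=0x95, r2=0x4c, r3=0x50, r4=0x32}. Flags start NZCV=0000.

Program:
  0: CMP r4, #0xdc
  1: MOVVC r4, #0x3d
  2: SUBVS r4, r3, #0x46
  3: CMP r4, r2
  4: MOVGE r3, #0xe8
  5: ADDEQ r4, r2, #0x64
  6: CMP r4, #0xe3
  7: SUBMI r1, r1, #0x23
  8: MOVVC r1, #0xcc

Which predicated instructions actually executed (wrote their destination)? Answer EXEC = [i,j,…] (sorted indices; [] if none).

EXEC = [1,8]

[0] flags=0000 → (cmp)
[1] flags=0000 VC?T → r4=0x3d
[2] flags=0000 VS?F → skip
[3] flags=1000 → (cmp)
[4] flags=1000 GE?F → skip
[5] flags=1000 EQ?F → skip
[6] flags=0000 → (cmp)
[7] flags=0000 MI?F → skip
[8] flags=0000 VC?T → r1=0xcc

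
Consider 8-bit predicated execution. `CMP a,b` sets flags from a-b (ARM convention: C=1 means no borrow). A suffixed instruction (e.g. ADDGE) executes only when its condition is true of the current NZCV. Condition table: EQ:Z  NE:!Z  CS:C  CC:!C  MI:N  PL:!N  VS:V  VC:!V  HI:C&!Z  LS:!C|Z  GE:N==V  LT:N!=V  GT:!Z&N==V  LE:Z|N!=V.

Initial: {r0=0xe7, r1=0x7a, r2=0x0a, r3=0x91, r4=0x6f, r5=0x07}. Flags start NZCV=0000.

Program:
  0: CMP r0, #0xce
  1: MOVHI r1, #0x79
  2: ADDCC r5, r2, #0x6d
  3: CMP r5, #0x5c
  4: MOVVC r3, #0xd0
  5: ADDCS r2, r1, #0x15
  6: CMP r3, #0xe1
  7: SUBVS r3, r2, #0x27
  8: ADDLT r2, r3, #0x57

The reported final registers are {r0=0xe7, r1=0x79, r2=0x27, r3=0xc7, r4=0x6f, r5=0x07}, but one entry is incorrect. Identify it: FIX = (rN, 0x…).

FIX = (r3, 0xd0)

[0] flags=0010 → (cmp)
[1] flags=0010 HI?T → r1=0x79
[2] flags=0010 CC?F → skip
[3] flags=1000 → (cmp)
[4] flags=1000 VC?T → r3=0xd0
[5] flags=1000 CS?F → skip
[6] flags=1000 → (cmp)
[7] flags=1000 VS?F → skip
[8] flags=1000 LT?T → r2=0x27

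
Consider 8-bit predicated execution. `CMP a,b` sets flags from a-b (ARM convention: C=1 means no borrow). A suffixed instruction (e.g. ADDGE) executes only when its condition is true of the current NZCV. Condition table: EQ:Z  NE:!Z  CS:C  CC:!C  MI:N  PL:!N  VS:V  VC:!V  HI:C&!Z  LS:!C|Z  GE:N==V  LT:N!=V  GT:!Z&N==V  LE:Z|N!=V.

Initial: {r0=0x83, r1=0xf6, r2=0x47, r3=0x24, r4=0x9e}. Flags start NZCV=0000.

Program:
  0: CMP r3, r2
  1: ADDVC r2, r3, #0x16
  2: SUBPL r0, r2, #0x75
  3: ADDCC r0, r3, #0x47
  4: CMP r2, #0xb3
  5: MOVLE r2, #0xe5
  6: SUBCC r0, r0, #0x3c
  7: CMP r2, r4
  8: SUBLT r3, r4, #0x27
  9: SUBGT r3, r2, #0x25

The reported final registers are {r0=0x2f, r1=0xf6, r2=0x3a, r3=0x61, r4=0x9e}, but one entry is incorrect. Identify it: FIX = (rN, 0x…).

FIX = (r3, 0x15)

0: ✓ CMP  NZCV=1000
1: ✓ ADDVC  r2←0x3a
2: · SUBPL
3: ✓ ADDCC  r0←0x6b
4: ✓ CMP  NZCV=1001
5: · MOVLE
6: ✓ SUBCC  r0←0x2f
7: ✓ CMP  NZCV=1001
8: · SUBLT
9: ✓ SUBGT  r3←0x15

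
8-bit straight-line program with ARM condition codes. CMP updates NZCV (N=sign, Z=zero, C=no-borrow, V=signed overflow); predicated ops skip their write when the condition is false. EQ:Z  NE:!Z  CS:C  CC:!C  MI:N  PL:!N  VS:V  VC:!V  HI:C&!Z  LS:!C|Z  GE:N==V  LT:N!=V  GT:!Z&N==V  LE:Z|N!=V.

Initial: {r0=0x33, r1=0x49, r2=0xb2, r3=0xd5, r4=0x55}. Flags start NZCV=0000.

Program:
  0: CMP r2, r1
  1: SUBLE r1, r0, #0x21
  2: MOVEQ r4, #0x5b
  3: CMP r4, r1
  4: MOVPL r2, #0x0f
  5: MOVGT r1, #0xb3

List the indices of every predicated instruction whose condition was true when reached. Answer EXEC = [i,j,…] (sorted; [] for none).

EXEC = [1,4,5]

0: ✓ CMP  NZCV=0011
1: ✓ SUBLE  r1←0x12
2: · MOVEQ
3: ✓ CMP  NZCV=0010
4: ✓ MOVPL  r2←0x0f
5: ✓ MOVGT  r1←0xb3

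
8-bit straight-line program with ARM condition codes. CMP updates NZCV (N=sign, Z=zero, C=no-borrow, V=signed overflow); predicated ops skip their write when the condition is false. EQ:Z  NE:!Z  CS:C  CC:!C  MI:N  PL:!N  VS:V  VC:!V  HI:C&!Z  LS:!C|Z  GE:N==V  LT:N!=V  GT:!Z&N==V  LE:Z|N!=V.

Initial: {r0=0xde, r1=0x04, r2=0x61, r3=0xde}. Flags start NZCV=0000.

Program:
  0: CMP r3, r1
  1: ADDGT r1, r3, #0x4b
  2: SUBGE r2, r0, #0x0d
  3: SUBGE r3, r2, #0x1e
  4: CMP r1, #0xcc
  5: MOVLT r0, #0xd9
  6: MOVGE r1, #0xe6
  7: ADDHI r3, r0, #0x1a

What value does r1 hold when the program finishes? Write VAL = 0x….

[0] flags=1010 → (cmp)
[1] flags=1010 GT?F → skip
[2] flags=1010 GE?F → skip
[3] flags=1010 GE?F → skip
[4] flags=0000 → (cmp)
[5] flags=0000 LT?F → skip
[6] flags=0000 GE?T → r1=0xe6
[7] flags=0000 HI?F → skip

VAL = 0xe6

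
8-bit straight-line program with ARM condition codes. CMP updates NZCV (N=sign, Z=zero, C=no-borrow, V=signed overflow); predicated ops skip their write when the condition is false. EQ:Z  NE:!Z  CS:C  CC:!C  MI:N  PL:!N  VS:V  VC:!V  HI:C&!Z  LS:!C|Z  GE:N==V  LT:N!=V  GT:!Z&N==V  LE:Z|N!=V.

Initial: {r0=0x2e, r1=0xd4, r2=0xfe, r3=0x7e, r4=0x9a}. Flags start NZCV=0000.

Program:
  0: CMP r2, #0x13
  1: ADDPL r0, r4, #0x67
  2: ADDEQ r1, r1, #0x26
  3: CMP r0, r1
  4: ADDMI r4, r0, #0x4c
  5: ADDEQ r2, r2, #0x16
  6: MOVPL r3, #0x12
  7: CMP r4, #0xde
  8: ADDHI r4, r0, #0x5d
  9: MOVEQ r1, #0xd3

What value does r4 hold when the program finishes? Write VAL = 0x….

0: ✓ CMP  NZCV=1010
1: · ADDPL
2: · ADDEQ
3: ✓ CMP  NZCV=0000
4: · ADDMI
5: · ADDEQ
6: ✓ MOVPL  r3←0x12
7: ✓ CMP  NZCV=1000
8: · ADDHI
9: · MOVEQ

VAL = 0x9a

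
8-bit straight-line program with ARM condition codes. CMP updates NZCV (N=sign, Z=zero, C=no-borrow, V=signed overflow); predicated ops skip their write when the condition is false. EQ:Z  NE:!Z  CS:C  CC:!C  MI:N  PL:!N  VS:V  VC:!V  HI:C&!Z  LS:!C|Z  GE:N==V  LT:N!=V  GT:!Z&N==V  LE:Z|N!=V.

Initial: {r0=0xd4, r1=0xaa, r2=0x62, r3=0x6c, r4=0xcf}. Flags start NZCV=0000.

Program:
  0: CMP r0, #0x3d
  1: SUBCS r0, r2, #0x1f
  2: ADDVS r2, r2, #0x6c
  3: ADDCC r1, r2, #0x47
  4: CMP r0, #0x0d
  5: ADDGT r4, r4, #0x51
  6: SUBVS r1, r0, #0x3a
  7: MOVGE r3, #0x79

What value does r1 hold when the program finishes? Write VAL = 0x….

[0] flags=1010 → (cmp)
[1] flags=1010 CS?T → r0=0x43
[2] flags=1010 VS?F → skip
[3] flags=1010 CC?F → skip
[4] flags=0010 → (cmp)
[5] flags=0010 GT?T → r4=0x20
[6] flags=0010 VS?F → skip
[7] flags=0010 GE?T → r3=0x79

VAL = 0xaa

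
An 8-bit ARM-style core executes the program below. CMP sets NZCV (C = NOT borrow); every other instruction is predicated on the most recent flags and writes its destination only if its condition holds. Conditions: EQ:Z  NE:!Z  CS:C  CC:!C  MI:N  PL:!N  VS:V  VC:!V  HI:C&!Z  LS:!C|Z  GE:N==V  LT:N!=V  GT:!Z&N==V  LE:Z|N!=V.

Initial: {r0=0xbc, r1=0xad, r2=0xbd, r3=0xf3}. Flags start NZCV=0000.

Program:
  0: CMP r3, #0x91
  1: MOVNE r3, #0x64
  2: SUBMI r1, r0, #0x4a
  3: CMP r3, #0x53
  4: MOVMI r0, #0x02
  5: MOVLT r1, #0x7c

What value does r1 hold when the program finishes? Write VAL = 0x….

0: ✓ CMP  NZCV=0010
1: ✓ MOVNE  r3←0x64
2: · SUBMI
3: ✓ CMP  NZCV=0010
4: · MOVMI
5: · MOVLT

VAL = 0xad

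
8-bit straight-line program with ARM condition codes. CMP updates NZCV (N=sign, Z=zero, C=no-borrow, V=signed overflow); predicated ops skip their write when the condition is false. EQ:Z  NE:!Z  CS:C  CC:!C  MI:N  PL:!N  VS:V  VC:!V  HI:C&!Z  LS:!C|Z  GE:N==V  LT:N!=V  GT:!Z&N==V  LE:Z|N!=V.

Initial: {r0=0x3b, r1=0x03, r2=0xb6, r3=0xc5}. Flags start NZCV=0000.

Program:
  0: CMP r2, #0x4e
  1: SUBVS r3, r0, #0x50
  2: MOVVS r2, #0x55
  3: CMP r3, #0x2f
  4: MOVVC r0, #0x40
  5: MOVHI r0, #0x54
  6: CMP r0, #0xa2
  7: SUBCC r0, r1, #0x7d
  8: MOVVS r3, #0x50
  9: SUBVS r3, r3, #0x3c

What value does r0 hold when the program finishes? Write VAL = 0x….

VAL = 0x86

0: ✓ CMP  NZCV=0011
1: ✓ SUBVS  r3←0xeb
2: ✓ MOVVS  r2←0x55
3: ✓ CMP  NZCV=1010
4: ✓ MOVVC  r0←0x40
5: ✓ MOVHI  r0←0x54
6: ✓ CMP  NZCV=1001
7: ✓ SUBCC  r0←0x86
8: ✓ MOVVS  r3←0x50
9: ✓ SUBVS  r3←0x14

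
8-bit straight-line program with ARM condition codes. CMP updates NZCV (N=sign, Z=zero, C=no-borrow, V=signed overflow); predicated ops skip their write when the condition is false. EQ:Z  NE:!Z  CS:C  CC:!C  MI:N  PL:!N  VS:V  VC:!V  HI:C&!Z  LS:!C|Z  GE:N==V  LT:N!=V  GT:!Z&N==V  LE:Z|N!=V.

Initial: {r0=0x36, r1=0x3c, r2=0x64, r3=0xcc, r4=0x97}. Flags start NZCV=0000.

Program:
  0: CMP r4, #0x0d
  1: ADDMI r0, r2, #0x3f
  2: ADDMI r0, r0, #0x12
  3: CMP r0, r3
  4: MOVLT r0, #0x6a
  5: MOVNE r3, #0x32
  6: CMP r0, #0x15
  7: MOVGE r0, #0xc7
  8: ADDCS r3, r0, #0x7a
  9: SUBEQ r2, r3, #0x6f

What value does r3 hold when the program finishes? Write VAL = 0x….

[0] flags=1010 → (cmp)
[1] flags=1010 MI?T → r0=0xa3
[2] flags=1010 MI?T → r0=0xb5
[3] flags=1000 → (cmp)
[4] flags=1000 LT?T → r0=0x6a
[5] flags=1000 NE?T → r3=0x32
[6] flags=0010 → (cmp)
[7] flags=0010 GE?T → r0=0xc7
[8] flags=0010 CS?T → r3=0x41
[9] flags=0010 EQ?F → skip

VAL = 0x41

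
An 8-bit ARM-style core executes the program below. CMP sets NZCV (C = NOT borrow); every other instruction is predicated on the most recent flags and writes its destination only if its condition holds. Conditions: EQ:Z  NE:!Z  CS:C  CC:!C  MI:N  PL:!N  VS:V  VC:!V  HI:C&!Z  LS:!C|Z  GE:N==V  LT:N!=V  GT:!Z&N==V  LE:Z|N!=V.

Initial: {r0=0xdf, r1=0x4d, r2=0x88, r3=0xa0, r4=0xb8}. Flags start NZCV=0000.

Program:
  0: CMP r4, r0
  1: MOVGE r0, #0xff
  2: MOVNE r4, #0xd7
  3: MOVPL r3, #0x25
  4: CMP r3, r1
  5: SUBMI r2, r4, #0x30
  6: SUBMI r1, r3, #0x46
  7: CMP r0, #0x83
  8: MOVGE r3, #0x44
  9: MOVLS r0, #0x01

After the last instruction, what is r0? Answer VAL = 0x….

VAL = 0xdf

[0] flags=1000 → (cmp)
[1] flags=1000 GE?F → skip
[2] flags=1000 NE?T → r4=0xd7
[3] flags=1000 PL?F → skip
[4] flags=0011 → (cmp)
[5] flags=0011 MI?F → skip
[6] flags=0011 MI?F → skip
[7] flags=0010 → (cmp)
[8] flags=0010 GE?T → r3=0x44
[9] flags=0010 LS?F → skip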